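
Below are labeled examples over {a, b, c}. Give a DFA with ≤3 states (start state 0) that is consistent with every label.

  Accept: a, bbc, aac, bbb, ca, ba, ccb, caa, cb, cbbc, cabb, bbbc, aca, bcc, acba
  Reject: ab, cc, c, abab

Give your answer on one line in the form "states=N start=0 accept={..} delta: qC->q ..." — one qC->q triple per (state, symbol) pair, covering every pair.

states=3 start=0 accept={1} delta: 0a->1 0b->1 0c->0 1a->1 1b->2 1c->1 2a->1 2b->1 2c->1

State merging on the prefix tree: take the shortest (then alphabetical) example prefix whose next move is undefined and point that move at state 0, else 1, else 2, ...; a target is out if some Accept/Reject pair would then sit in one state with the same input left (inseparable). If every existing state is out, open a new one.
a: 0a undefined. 0a->0: no, aac/c meet in 0 with "c" left. Open state 1: 0a->1.
b: 0b undefined. 0b->0: no, bbc/c meet in 0 with "c" left. 0b->1: ok.
c: 0c undefined. 0c->0: ok.
aa: 1a undefined. 1a->0: no, aac/cc meet in 0. 1a->1: ok.
ab: 1b undefined. 1b->0: no, bbc/ab meet in 0. 1b->1: no, a/ab meet in 1. Open state 2: 1b->2.
ac: 1c undefined. 1c->0: no, aac/cc meet in 0. 1c->1: ok.
aba: 2a undefined. 2a->0: no, a/abab meet in 1. 2a->1: ok.
bbb: 2b undefined. 2b->0: no, bbb/cc meet in 0. 2b->1: ok.
bbc: 2c undefined. 2c->0: no, bbc/cc meet in 0. 2c->1: ok.
All examples now run through 3 states with every (state, symbol) defined. Accept strings end in {1}, Reject strings end in {0,2}; accept={1}.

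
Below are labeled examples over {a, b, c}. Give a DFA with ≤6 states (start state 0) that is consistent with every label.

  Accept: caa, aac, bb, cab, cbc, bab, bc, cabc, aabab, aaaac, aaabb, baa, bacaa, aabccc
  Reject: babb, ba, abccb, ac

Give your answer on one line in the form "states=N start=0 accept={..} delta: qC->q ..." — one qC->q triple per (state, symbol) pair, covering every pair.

State merging on the prefix tree: take the shortest (then alphabetical) example prefix whose next move is undefined and point that move at state 0, else 1, else 2, ...; a target is out if some Accept/Reject pair would then sit in one state with the same input left (inseparable). If every existing state is out, open a new one.
a: 0a undefined. 0a->0: no, aac/ac meet in 0 with "c" left. Open state 1: 0a->1.
b: 0b undefined. 0b->0: ok.
c: 0c undefined. 0c->0: ok.
aa: 1a undefined. 1a->0: no, aaabb/babb meet in 1 with "bb" left. 1a->1: no, caa/ba meet in 1. Open state 2: 1a->2.
ab: 1b undefined. 1b->0: no, bb/babb meet in 0. 1b->1: no, cab/babb meet in 1. 1b->2: ok.
ac: 1c undefined. 1c->0: no, bb/ac meet in 0. 1c->1: ok.
aaa: 2a undefined. 2a->0: no, aaaac/ba meet in 1. 2a->1: no, aaabb/babb meet in 2 with "b" left. 2a->2: ok.
aab: 2b undefined. 2b->0: no, bb/babb meet in 0. 2b->1: no, aabab/babb meet in 1. 2b->2: no, caa/babb meet in 2. Open state 3: 2b->3.
aac: 2c undefined. 2c->0: no, aac/abccb meet in 0. 2c->1: no, caa/abccb meet in 2. 2c->2: ok.
aaba: 3a undefined. 3a->0: ok.
aabc: 3c undefined. 3c->0: ok.
aaabb: 3b undefined. 3b->0: ok.
All examples now run through 4 states with every (state, symbol) defined. Accept strings end in {0,2}, Reject strings end in {1,3}; accept={0,2}.

states=4 start=0 accept={0,2} delta: 0a->1 0b->0 0c->0 1a->2 1b->2 1c->1 2a->2 2b->3 2c->2 3a->0 3b->0 3c->0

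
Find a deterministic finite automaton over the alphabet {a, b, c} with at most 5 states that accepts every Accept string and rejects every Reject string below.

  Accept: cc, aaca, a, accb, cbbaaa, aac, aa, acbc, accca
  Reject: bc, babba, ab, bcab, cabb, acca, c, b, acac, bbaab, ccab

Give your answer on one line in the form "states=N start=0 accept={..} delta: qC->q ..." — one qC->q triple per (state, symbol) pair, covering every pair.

states=5 start=0 accept={1,3} delta: 0a->1 0b->0 0c->2 1a->1 1b->2 1c->3 2a->0 2b->2 2c->1 3a->3 3b->1 3c->4 4a->0 4b->1 4c->0

State merging on the prefix tree: take the shortest (then alphabetical) example prefix whose next move is undefined and point that move at state 0, else 1, else 2, ...; a target is out if some Accept/Reject pair would then sit in one state with the same input left (inseparable). If every existing state is out, open a new one.
a: 0a undefined. 0a->0: no, aac/c meet in 0 with "c" left. Open state 1: 0a->1.
b: 0b undefined. 0b->0: ok.
c: 0c undefined. 0c->0: no, cc/bc meet in 0. 0c->1: no, a/bc meet in 1. Open state 2: 0c->2.
aa: 1a undefined. 1a->0: no, aac/bc meet in 2. 1a->1: ok.
ab: 1b undefined. 1b->0: no, a/babba meet in 1. 1b->1: no, a/babba meet in 1. 1b->2: ok.
ac: 1c undefined. 1c->0: no, aac/b meet in 0. 1c->1: no, aaca/acca meet in 1. 1c->2: no, aac/bc meet in 2. Open state 3: 1c->3.
ca: 2a undefined. 2a->0: ok.
cb: 2b undefined. 2b->0: no, a/babba meet in 1. 2b->1: no, a/babba meet in 1. 2b->2: ok.
cc: 2c undefined. 2c->0: no, cc/babba meet in 0. 2c->1: ok.
aca: 3a undefined. 3a->0: no, aaca/babba meet in 0. 3a->1: no, aac/acac meet in 3. 3a->2: no, cc/acac meet in 1. 3a->3: ok.
acb: 3b undefined. 3b->0: no, acbc/bc meet in 2. 3b->1: ok.
acc: 3c undefined. 3c->0: no, cc/acca meet in 1. 3c->1: no, cc/acca meet in 1. 3c->2: no, accb/bc meet in 2. 3c->3: no, aaca/acca meet in 3. Open state 4: 3c->4.
acca: 4a undefined. 4a->0: ok.
accb: 4b undefined. 4b->0: no, accb/babba meet in 0. 4b->1: ok.
accc: 4c undefined. 4c->0: ok.
All examples now run through 5 states with every (state, symbol) defined. Accept strings end in {1,3}, Reject strings end in {0,2,4}; accept={1,3}.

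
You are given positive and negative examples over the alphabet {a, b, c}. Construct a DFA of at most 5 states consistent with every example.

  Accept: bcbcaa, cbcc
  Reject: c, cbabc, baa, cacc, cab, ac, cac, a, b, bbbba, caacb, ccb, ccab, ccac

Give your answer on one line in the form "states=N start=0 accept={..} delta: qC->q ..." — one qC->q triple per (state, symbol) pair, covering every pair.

State merging on the prefix tree: take the shortest (then alphabetical) example prefix whose next move is undefined and point that move at state 0, else 1, else 2, ...; a target is out if some Accept/Reject pair would then sit in one state with the same input left (inseparable). If every existing state is out, open a new one.
a: 0a undefined. 0a->0: ok.
b: 0b undefined. 0b->0: ok.
c: 0c undefined. 0c->0: no, bcbcaa/c meet in 0. Open state 1: 0c->1.
ca: 1a undefined. 1a->0: ok.
cb: 1b undefined. 1b->0: no, bcbcaa/baa meet in 0. 1b->1: ok.
cc: 1c undefined. 1c->0: no, bcbcaa/baa meet in 0. 1c->1: no, bcbcaa/baa meet in 0. Open state 2: 1c->2.
cca: 2a undefined. 2a->0: no, bcbcaa/baa meet in 0. 2a->1: no, bcbcaa/baa meet in 0. 2a->2: no, bcbcaa/cacc meet in 2. Open state 3: 2a->3.
ccb: 2b undefined. 2b->0: ok.
cbcc: 2c undefined. 2c->0: no, cbcc/baa meet in 0. 2c->1: no, cbcc/c meet in 1. 2c->2: no, cbcc/cacc meet in 2. 2c->3: ok.
ccab: 3b undefined. 3b->0: ok.
ccac: 3c undefined. 3c->0: ok.
bcbcaa: 3a undefined. 3a->0: no, bcbcaa/baa meet in 0. 3a->1: no, bcbcaa/c meet in 1. 3a->2: no, bcbcaa/cacc meet in 2. 3a->3: ok.
All examples now run through 4 states with every (state, symbol) defined. Accept strings end in {3}, Reject strings end in {0,1,2}; accept={3}.

states=4 start=0 accept={3} delta: 0a->0 0b->0 0c->1 1a->0 1b->1 1c->2 2a->3 2b->0 2c->3 3a->3 3b->0 3c->0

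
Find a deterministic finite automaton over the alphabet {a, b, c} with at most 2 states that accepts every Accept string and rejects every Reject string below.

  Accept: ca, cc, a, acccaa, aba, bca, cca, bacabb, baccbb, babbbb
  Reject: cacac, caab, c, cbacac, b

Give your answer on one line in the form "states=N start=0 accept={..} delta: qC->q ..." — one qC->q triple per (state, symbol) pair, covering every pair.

Grow the machine one transition at a time. Run the examples from 0; the earliest place one falls off (shortest prefix, ties alphabetical) gets sent to the lowest-numbered state that keeps every Accept/Reject pair distinguishable — a pair clashes when both reach the same state with identical unread suffix — and to a fresh state only if none does.
a: 0a undefined. 0a->0: ok.
b: 0b undefined. 0b->0: no, a/b meet in 0. Open state 1: 0b->1.
c: 0c undefined. 0c->0: no, ca/cacac meet in 0. 0c->1: ok.
ba: 1a undefined. 1a->0: ok.
bc: 1c undefined. 1c->0: ok.
cb: 1b undefined. 1b->0: ok.
All examples now run through 2 states with every (state, symbol) defined. Accept strings end in {0}, Reject strings end in {1}; accept={0}.

states=2 start=0 accept={0} delta: 0a->0 0b->1 0c->1 1a->0 1b->0 1c->0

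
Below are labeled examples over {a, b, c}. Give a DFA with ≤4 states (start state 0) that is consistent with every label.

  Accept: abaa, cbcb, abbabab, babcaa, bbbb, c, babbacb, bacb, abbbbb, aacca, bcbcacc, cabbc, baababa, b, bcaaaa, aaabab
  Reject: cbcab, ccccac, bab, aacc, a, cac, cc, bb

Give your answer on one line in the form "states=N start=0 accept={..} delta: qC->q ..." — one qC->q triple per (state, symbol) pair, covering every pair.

Grow the machine one transition at a time. Run the examples from 0; the earliest place one falls off (shortest prefix, ties alphabetical) gets sent to the lowest-numbered state that keeps every Accept/Reject pair distinguishable — a pair clashes when both reach the same state with identical unread suffix — and to a fresh state only if none does.
a: 0a undefined. 0a->0: no, aaabab/bab meet in 0 with "bab" left. Open state 1: 0a->1.
b: 0b undefined. 0b->0: no, bbbb/bb meet in 0. 0b->1: no, b/a meet in 1. Open state 2: 0b->2.
c: 0c undefined. 0c->0: no, c/cc meet in 0. 0c->1: no, c/a meet in 1. 0c->2: ok.
aa: 1a undefined. 1a->0: ok.
ab: 1b undefined. 1b->0: ok.
ba: 2a undefined. 2a->0: no, abbabab/bab meet in 2. 2a->1: no, abaa/bab meet in 0. 2a->2: ok.
bb: 2b undefined. 2b->0: no, abaa/cbcab meet in 0. 2b->1: ok.
bc: 2c undefined. 2c->0: no, abaa/aacc meet in 0. 2c->1: no, bcaaaa/bab meet in 1. 2c->2: no, abbabab/ccccac meet in 2. Open state 3: 2c->3.
bca: 3a undefined. 3a->0: no, bcaaaa/bab meet in 1. 3a->1: no, aacca/bab meet in 1. 3a->2: ok.
bcb: 3b undefined. 3b->0: ok.
cbc: 1c undefined. 1c->0: no, abaa/cbcab meet in 0. 1c->1: no, abbabab/cbcab meet in 2. 1c->2: no, cbcb/cbcab meet in 1. 1c->3: ok.
ccc: 3c undefined. 3c->0: ok.
All examples now run through 4 states with every (state, symbol) defined. Accept strings end in {0,2}, Reject strings end in {1,3}; accept={0,2}.

states=4 start=0 accept={0,2} delta: 0a->1 0b->2 0c->2 1a->0 1b->0 1c->3 2a->2 2b->1 2c->3 3a->2 3b->0 3c->0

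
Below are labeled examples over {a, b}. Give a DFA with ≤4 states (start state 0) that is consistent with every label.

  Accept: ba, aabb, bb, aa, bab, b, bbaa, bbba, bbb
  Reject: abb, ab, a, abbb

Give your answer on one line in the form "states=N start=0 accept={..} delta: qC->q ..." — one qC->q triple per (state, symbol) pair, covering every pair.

states=3 start=0 accept={0,2} delta: 0a->1 0b->2 1a->0 1b->1 2a->0 2b->0

Fold the examples into a partial DFA from state 0: repeatedly fix the first undefined (state, symbol) met by the shortest-then-alphabetical prefix, trying targets in increasing order and rejecting any under which an Accept and a Reject string meet in one state with the same remainder; add a state when all current targets are rejected. Accepting states are where Accept strings end.
a: 0a undefined. 0a->0: no, aabb/abb meet in 0 with "bb" left. Open state 1: 0a->1.
b: 0b undefined. 0b->0: no, ba/a meet in 1. 0b->1: no, bb/ab meet in 1 with "b" left. Open state 2: 0b->2.
aa: 1a undefined. 1a->0: ok.
ab: 1b undefined. 1b->0: no, aabb/abbb meet in 2 with "b" left. 1b->1: ok.
ba: 2a undefined. 2a->0: ok.
bb: 2b undefined. 2b->0: ok.
All examples now run through 3 states with every (state, symbol) defined. Accept strings end in {0,2}, Reject strings end in {1}; accept={0,2}.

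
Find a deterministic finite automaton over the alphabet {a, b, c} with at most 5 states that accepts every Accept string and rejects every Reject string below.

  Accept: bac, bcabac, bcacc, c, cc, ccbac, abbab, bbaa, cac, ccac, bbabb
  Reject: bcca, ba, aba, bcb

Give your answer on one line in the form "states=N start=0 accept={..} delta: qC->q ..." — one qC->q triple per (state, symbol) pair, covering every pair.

State merging on the prefix tree: take the shortest (then alphabetical) example prefix whose next move is undefined and point that move at state 0, else 1, else 2, ...; a target is out if some Accept/Reject pair would then sit in one state with the same input left (inseparable). If every existing state is out, open a new one.
a: 0a undefined. 0a->0: ok.
b: 0b undefined. 0b->0: no, abbab/ba meet in 0. Open state 1: 0b->1.
c: 0c undefined. 0c->0: ok.
ba: 1a undefined. 1a->0: no, bac/ba meet in 0. 1a->1: ok.
bb: 1b undefined. 1b->0: no, abbab/ba meet in 1. 1b->1: no, abbab/ba meet in 1. Open state 2: 1b->2.
bc: 1c undefined. 1c->0: no, bac/bcca meet in 0. 1c->1: no, bac/bcca meet in 1. 1c->2: ok.
bba: 2a undefined. 2a->0: no, abbab/ba meet in 1. 2a->1: no, bbaa/ba meet in 1. 2a->2: no, abbab/bcb meet in 2 with "b" left. Open state 3: 2a->3.
bcb: 2b undefined. 2b->0: no, c/bcb meet in 0. 2b->1: ok.
bcc: 2c undefined. 2c->0: no, c/bcca meet in 0. 2c->1: ok.
bbaa: 3a undefined. 3a->0: ok.
bbab: 3b undefined. 3b->0: no, bbabb/bcca meet in 1. 3b->1: no, abbab/bcca meet in 1. 3b->2: no, bbabb/bcca meet in 1. 3b->3: ok.
bcac: 3c undefined. 3c->0: ok.
All examples now run through 4 states with every (state, symbol) defined. Accept strings end in {0,2,3}, Reject strings end in {1}; accept={0,2,3}.

states=4 start=0 accept={0,2,3} delta: 0a->0 0b->1 0c->0 1a->1 1b->2 1c->2 2a->3 2b->1 2c->1 3a->0 3b->3 3c->0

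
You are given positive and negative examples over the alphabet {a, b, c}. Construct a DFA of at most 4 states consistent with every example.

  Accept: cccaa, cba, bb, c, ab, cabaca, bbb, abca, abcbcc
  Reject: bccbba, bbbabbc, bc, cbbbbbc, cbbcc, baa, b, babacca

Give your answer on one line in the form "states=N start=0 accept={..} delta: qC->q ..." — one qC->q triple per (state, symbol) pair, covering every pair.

states=4 start=0 accept={0,2} delta: 0a->1 0b->1 0c->0 1a->0 1b->2 1c->1 2a->1 2b->2 2c->3 3a->0 3b->0 3c->1

Grow the machine one transition at a time. Run the examples from 0; the earliest place one falls off (shortest prefix, ties alphabetical) gets sent to the lowest-numbered state that keeps every Accept/Reject pair distinguishable — a pair clashes when both reach the same state with identical unread suffix — and to a fresh state only if none does.
a: 0a undefined. 0a->0: no, ab/b meet in 0 with "b" left. Open state 1: 0a->1.
b: 0b undefined. 0b->0: no, bb/b meet in 0. 0b->1: ok.
c: 0c undefined. 0c->0: ok.
ab: 1b undefined. 1b->0: no, bb/cbbcc meet in 0. 1b->1: no, bb/b meet in 1. Open state 2: 1b->2.
ba: 1a undefined. 1a->0: ok.
bc: 1c undefined. 1c->0: no, cccaa/bc meet in 0. 1c->1: ok.
abc: 2c undefined. 2c->0: no, cccaa/cbbcc meet in 0. 2c->1: no, abcbcc/bc meet in 1. 2c->2: no, bb/cbbcc meet in 2. Open state 3: 2c->3.
bbb: 2b undefined. 2b->0: no, cccaa/bbbabbc meet in 0. 2b->1: no, cccaa/bccbba meet in 0. 2b->2: ok.
abca: 3a undefined. 3a->0: ok.
abcb: 3b undefined. 3b->0: ok.
bbba: 2a undefined. 2a->0: no, cccaa/bccbba meet in 0. 2a->1: ok.
cbbcc: 3c undefined. 3c->0: no, cccaa/cbbcc meet in 0. 3c->1: ok.
All examples now run through 4 states with every (state, symbol) defined. Accept strings end in {0,2}, Reject strings end in {1,3}; accept={0,2}.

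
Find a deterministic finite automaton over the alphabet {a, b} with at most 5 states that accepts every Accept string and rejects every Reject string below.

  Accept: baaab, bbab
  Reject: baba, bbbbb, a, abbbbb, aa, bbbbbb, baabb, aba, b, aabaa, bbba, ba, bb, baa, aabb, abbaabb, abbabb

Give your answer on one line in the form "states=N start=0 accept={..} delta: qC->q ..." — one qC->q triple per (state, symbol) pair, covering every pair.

states=4 start=0 accept={3} delta: 0a->0 0b->1 1a->2 1b->1 2a->1 2b->3 3a->0 3b->0

State merging on the prefix tree: take the shortest (then alphabetical) example prefix whose next move is undefined and point that move at state 0, else 1, else 2, ...; a target is out if some Accept/Reject pair would then sit in one state with the same input left (inseparable). If every existing state is out, open a new one.
a: 0a undefined. 0a->0: ok.
b: 0b undefined. 0b->0: no, baaab/baba meet in 0. Open state 1: 0b->1.
ba: 1a undefined. 1a->0: no, baaab/b meet in 1. 1a->1: no, baaab/bb meet in 1 with "b" left. Open state 2: 1a->2.
bb: 1b undefined. 1b->0: no, bbab/bbbbb meet in 1. 1b->1: ok.
baa: 2a undefined. 2a->0: no, baaab/bbbbb meet in 1. 2a->1: ok.
bab: 2b undefined. 2b->0: no, baaab/baba meet in 0. 2b->1: no, baaab/bbbbb meet in 1. 2b->2: no, baaab/aba meet in 2. Open state 3: 2b->3.
baba: 3a undefined. 3a->0: ok.
abbabb: 3b undefined. 3b->0: ok.
All examples now run through 4 states with every (state, symbol) defined. Accept strings end in {3}, Reject strings end in {0,1,2}; accept={3}.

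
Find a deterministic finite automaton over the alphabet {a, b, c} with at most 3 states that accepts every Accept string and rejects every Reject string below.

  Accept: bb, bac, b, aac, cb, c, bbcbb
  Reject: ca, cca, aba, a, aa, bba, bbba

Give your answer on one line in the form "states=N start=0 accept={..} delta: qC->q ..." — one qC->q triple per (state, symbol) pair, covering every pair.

State merging on the prefix tree: take the shortest (then alphabetical) example prefix whose next move is undefined and point that move at state 0, else 1, else 2, ...; a target is out if some Accept/Reject pair would then sit in one state with the same input left (inseparable). If every existing state is out, open a new one.
a: 0a undefined. 0a->0: ok.
b: 0b undefined. 0b->0: no, bb/aba meet in 0. Open state 1: 0b->1.
c: 0c undefined. 0c->0: no, aac/ca meet in 0. 0c->1: ok.
ba: 1a undefined. 1a->0: ok.
bb: 1b undefined. 1b->0: no, bb/ca meet in 0. 1b->1: ok.
cc: 1c undefined. 1c->0: ok.
All examples now run through 2 states with every (state, symbol) defined. Accept strings end in {1}, Reject strings end in {0}; accept={1}.

states=2 start=0 accept={1} delta: 0a->0 0b->1 0c->1 1a->0 1b->1 1c->0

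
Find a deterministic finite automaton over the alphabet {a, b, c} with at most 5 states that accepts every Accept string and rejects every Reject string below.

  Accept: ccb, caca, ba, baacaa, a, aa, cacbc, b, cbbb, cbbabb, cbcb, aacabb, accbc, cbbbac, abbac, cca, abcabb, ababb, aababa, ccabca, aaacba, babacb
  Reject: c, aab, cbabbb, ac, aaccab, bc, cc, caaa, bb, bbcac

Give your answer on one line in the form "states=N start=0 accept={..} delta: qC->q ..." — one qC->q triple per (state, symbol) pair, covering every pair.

states=4 start=0 accept={1,2} delta: 0a->1 0b->1 0c->0 1a->2 1b->0 1c->3 2a->0 2b->0 2c->1 3a->1 3b->2 3c->3

Grow the machine one transition at a time. Run the examples from 0; the earliest place one falls off (shortest prefix, ties alphabetical) gets sent to the lowest-numbered state that keeps every Accept/Reject pair distinguishable — a pair clashes when both reach the same state with identical unread suffix — and to a fresh state only if none does.
a: 0a undefined. 0a->0: no, b/aab meet in 0 with "b" left. Open state 1: 0a->1.
b: 0b undefined. 0b->0: no, b/bb meet in 0. 0b->1: ok.
c: 0c undefined. 0c->0: ok.
aa: 1a undefined. 1a->0: no, ccb/aab meet in 1. 1a->1: no, ccb/caaa meet in 1. Open state 2: 1a->2.
ab: 1b undefined. 1b->0: ok.
ac: 1c undefined. 1c->0: no, cacbc/c meet in 0. 1c->1: no, ccb/ac meet in 1. 1c->2: no, caca/caaa meet in 2 with "a" left. Open state 3: 1c->3.
aaa: 2a undefined. 2a->0: ok.
aab: 2b undefined. 2b->0: ok.
aac: 2c undefined. 2c->0: no, cbbbac/c meet in 0. 2c->1: ok.
acc: 3c undefined. 3c->0: no, accbc/ac meet in 3. 3c->1: no, accbc/c meet in 0. 3c->2: no, accbc/c meet in 0. 3c->3: ok.
accb: 3b undefined. 3b->0: no, cacbc/c meet in 0. 3b->1: no, cacbc/ac meet in 3. 3b->2: ok.
caca: 3a undefined. 3a->0: no, ccb/aaccab meet in 1. 3a->1: ok.
All examples now run through 4 states with every (state, symbol) defined. Accept strings end in {1,2}, Reject strings end in {0,3}; accept={1,2}.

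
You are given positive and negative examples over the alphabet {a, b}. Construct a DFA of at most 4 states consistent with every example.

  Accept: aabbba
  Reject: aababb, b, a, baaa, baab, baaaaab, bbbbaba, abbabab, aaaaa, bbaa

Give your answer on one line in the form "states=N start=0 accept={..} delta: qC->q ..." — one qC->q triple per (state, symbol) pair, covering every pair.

State merging on the prefix tree: take the shortest (then alphabetical) example prefix whose next move is undefined and point that move at state 0, else 1, else 2, ...; a target is out if some Accept/Reject pair would then sit in one state with the same input left (inseparable). If every existing state is out, open a new one.
a: 0a undefined. 0a->0: ok.
b: 0b undefined. 0b->0: no, aabbba/aababb meet in 0. Open state 1: 0b->1.
ba: 1a undefined. 1a->0: ok.
bb: 1b undefined. 1b->0: no, aabbba/aababb meet in 0. 1b->1: no, aabbba/a meet in 0. Open state 2: 1b->2.
bba: 2a undefined. 2a->0: ok.
bbb: 2b undefined. 2b->0: no, aabbba/a meet in 0. 2b->1: no, aabbba/a meet in 0. 2b->2: no, aabbba/a meet in 0. Open state 3: 2b->3.
bbbb: 3b undefined. 3b->0: ok.
aabbba: 3a undefined. 3a->0: no, aabbba/a meet in 0. 3a->1: no, aabbba/b meet in 1. 3a->2: no, aabbba/aababb meet in 2. 3a->3: ok.
All examples now run through 4 states with every (state, symbol) defined. Accept strings end in {3}, Reject strings end in {0,1,2}; accept={3}.

states=4 start=0 accept={3} delta: 0a->0 0b->1 1a->0 1b->2 2a->0 2b->3 3a->3 3b->0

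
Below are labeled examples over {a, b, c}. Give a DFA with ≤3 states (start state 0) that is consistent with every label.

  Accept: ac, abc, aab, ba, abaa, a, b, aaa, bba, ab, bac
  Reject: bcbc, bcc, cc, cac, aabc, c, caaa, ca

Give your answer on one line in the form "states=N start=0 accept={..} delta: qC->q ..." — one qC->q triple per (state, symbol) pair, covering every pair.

states=3 start=0 accept={0,1} delta: 0a->1 0b->0 0c->2 1a->0 1b->1 1c->0 2a->2 2b->0 2c->2

Fold the examples into a partial DFA from state 0: repeatedly fix the first undefined (state, symbol) met by the shortest-then-alphabetical prefix, trying targets in increasing order and rejecting any under which an Accept and a Reject string meet in one state with the same remainder; add a state when all current targets are rejected. Accepting states are where Accept strings end.
a: 0a undefined. 0a->0: no, ac/c meet in 0 with "c" left. Open state 1: 0a->1.
b: 0b undefined. 0b->0: ok.
c: 0c undefined. 0c->0: no, ac/cac meet in 1 with "c" left. 0c->1: no, ac/bcc meet in 1 with "c" left. Open state 2: 0c->2.
aa: 1a undefined. 1a->0: ok.
ab: 1b undefined. 1b->0: no, abc/aabc meet in 2. 1b->1: ok.
ac: 1c undefined. 1c->0: ok.
ca: 2a undefined. 2a->0: no, ac/caaa meet in 0. 2a->1: no, ac/cac meet in 0. 2a->2: ok.
cc: 2c undefined. 2c->0: no, ac/bcc meet in 0. 2c->1: no, ba/bcc meet in 1. 2c->2: ok.
bcb: 2b undefined. 2b->0: ok.
All examples now run through 3 states with every (state, symbol) defined. Accept strings end in {0,1}, Reject strings end in {2}; accept={0,1}.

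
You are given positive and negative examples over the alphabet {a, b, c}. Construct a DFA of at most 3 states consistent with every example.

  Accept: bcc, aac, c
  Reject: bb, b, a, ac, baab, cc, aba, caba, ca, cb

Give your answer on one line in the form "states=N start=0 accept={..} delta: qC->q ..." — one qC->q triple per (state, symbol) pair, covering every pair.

states=3 start=0 accept={2} delta: 0a->1 0b->1 0c->2 1a->0 1b->0 1c->0 2a->0 2b->0 2c->0

Fold the examples into a partial DFA from state 0: repeatedly fix the first undefined (state, symbol) met by the shortest-then-alphabetical prefix, trying targets in increasing order and rejecting any under which an Accept and a Reject string meet in one state with the same remainder; add a state when all current targets are rejected. Accepting states are where Accept strings end.
a: 0a undefined. 0a->0: no, aac/ac meet in 0 with "c" left. Open state 1: 0a->1.
b: 0b undefined. 0b->0: no, bcc/cc meet in 0 with "cc" left. 0b->1: ok.
c: 0c undefined. 0c->0: no, c/cc meet in 0. 0c->1: no, c/b meet in 1. Open state 2: 0c->2.
aa: 1a undefined. 1a->0: ok.
ab: 1b undefined. 1b->0: ok.
ac: 1c undefined. 1c->0: ok.
ca: 2a undefined. 2a->0: ok.
cb: 2b undefined. 2b->0: ok.
cc: 2c undefined. 2c->0: ok.
All examples now run through 3 states with every (state, symbol) defined. Accept strings end in {2}, Reject strings end in {0,1}; accept={2}.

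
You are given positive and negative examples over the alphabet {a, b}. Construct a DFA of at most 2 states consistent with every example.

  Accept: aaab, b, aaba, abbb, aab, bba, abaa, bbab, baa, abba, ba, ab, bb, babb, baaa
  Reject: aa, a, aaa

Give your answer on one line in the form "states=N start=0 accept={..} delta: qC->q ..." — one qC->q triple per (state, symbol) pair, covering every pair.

Fold the examples into a partial DFA from state 0: repeatedly fix the first undefined (state, symbol) met by the shortest-then-alphabetical prefix, trying targets in increasing order and rejecting any under which an Accept and a Reject string meet in one state with the same remainder; add a state when all current targets are rejected. Accepting states are where Accept strings end.
a: 0a undefined. 0a->0: ok.
b: 0b undefined. 0b->0: no, aaab/aa meet in 0. Open state 1: 0b->1.
ba: 1a undefined. 1a->0: no, aaba/aa meet in 0. 1a->1: ok.
bb: 1b undefined. 1b->0: no, bba/aa meet in 0. 1b->1: ok.
All examples now run through 2 states with every (state, symbol) defined. Accept strings end in {1}, Reject strings end in {0}; accept={1}.

states=2 start=0 accept={1} delta: 0a->0 0b->1 1a->1 1b->1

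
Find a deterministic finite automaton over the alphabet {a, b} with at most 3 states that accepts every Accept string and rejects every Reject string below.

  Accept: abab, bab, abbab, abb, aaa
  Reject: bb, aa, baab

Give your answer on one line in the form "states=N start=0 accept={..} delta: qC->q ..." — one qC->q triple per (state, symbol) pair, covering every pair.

states=3 start=0 accept={1,2} delta: 0a->1 0b->0 1a->0 1b->2 2a->1 2b->2

State merging on the prefix tree: take the shortest (then alphabetical) example prefix whose next move is undefined and point that move at state 0, else 1, else 2, ...; a target is out if some Accept/Reject pair would then sit in one state with the same input left (inseparable). If every existing state is out, open a new one.
a: 0a undefined. 0a->0: no, abb/bb meet in 0 with "bb" left. Open state 1: 0a->1.
b: 0b undefined. 0b->0: ok.
aa: 1a undefined. 1a->0: ok.
ab: 1b undefined. 1b->0: no, abab/bb meet in 0. 1b->1: no, abab/bb meet in 0. Open state 2: 1b->2.
aba: 2a undefined. 2a->0: no, abab/bb meet in 0. 2a->1: ok.
abb: 2b undefined. 2b->0: no, abb/bb meet in 0. 2b->1: no, abbab/bb meet in 0. 2b->2: ok.
All examples now run through 3 states with every (state, symbol) defined. Accept strings end in {1,2}, Reject strings end in {0}; accept={1,2}.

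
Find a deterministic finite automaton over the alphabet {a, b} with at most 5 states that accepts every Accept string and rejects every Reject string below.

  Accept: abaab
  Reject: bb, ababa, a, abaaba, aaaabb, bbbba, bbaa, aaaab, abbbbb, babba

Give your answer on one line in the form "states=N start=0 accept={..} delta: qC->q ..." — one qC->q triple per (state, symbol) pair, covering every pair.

states=4 start=0 accept={3} delta: 0a->0 0b->1 1a->2 1b->0 2a->3 2b->0 3a->0 3b->3

Fold the examples into a partial DFA from state 0: repeatedly fix the first undefined (state, symbol) met by the shortest-then-alphabetical prefix, trying targets in increasing order and rejecting any under which an Accept and a Reject string meet in one state with the same remainder; add a state when all current targets are rejected. Accepting states are where Accept strings end.
a: 0a undefined. 0a->0: ok.
b: 0b undefined. 0b->0: no, abaab/bb meet in 0. Open state 1: 0b->1.
ba: 1a undefined. 1a->0: no, abaab/aaaab meet in 1. 1a->1: no, abaab/bb meet in 1 with "b" left. Open state 2: 1a->2.
bb: 1b undefined. 1b->0: ok.
bab: 2b undefined. 2b->0: ok.
abaa: 2a undefined. 2a->0: no, abaab/aaaab meet in 1. 2a->1: no, abaab/bb meet in 0. 2a->2: no, abaab/bb meet in 0. Open state 3: 2a->3.
abaab: 3b undefined. 3b->0: no, abaab/bb meet in 0. 3b->1: no, abaab/aaaab meet in 1. 3b->2: no, abaab/babba meet in 2. 3b->3: ok.
abaaba: 3a undefined. 3a->0: ok.
All examples now run through 4 states with every (state, symbol) defined. Accept strings end in {3}, Reject strings end in {0,1,2}; accept={3}.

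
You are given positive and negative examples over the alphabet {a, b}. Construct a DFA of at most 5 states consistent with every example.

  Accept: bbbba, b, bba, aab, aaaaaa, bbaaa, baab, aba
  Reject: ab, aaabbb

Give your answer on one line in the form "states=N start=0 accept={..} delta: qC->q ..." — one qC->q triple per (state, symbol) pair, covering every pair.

Grow the machine one transition at a time. Run the examples from 0; the earliest place one falls off (shortest prefix, ties alphabetical) gets sent to the lowest-numbered state that keeps every Accept/Reject pair distinguishable — a pair clashes when both reach the same state with identical unread suffix — and to a fresh state only if none does.
a: 0a undefined. 0a->0: no, b/ab meet in 0 with "b" left. Open state 1: 0a->1.
b: 0b undefined. 0b->0: ok.
aa: 1a undefined. 1a->0: ok.
ab: 1b undefined. 1b->0: no, b/ab meet in 0. 1b->1: no, bbbba/ab meet in 1. Open state 2: 1b->2.
aba: 2a undefined. 2a->0: ok.
aaabb: 2b undefined. 2b->0: no, b/aaabbb meet in 0. 2b->1: ok.
All examples now run through 3 states with every (state, symbol) defined. Accept strings end in {0,1}, Reject strings end in {2}; accept={0,1}.

states=3 start=0 accept={0,1} delta: 0a->1 0b->0 1a->0 1b->2 2a->0 2b->1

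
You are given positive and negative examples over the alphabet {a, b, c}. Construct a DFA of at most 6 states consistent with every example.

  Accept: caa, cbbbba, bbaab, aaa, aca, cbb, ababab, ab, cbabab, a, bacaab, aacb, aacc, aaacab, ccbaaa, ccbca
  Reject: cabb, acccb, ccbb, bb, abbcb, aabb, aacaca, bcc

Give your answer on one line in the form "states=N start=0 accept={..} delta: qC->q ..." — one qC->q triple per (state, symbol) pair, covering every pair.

State merging on the prefix tree: take the shortest (then alphabetical) example prefix whose next move is undefined and point that move at state 0, else 1, else 2, ...; a target is out if some Accept/Reject pair would then sit in one state with the same input left (inseparable). If every existing state is out, open a new one.
a: 0a undefined. 0a->0: ok.
b: 0b undefined. 0b->0: no, bbaab/bb meet in 0. Open state 1: 0b->1.
c: 0c undefined. 0c->0: no, caa/aacaca meet in 0. 0c->1: no, aacb/bb meet in 1 with "b" left. Open state 2: 0c->2.
ba: 1a undefined. 1a->0: ok.
bb: 1b undefined. 1b->0: no, aaa/bb meet in 0. 1b->1: no, bbaab/bb meet in 1. 1b->2: ok.
bc: 1c undefined. 1c->0: ok.
ca: 2a undefined. 2a->0: no, caa/aacaca meet in 0. 2a->1: no, caa/aacaca meet in 0. 2a->2: no, caa/bb meet in 2. Open state 3: 2a->3.
cb: 2b undefined. 2b->0: ok.
cc: 2c undefined. 2c->0: no, cbbbba/acccb meet in 0. 2c->1: no, cbbbba/ccbb meet in 0. 2c->2: no, cbbbba/acccb meet in 0. 2c->3: no, aaacab/abbcb meet in 3 with "b" left. Open state 4: 2c->4.
caa: 3a undefined. 3a->0: ok.
cab: 3b undefined. 3b->0: no, bbaab/cabb meet in 1. 3b->1: ok.
ccb: 4b undefined. 4b->0: no, caa/abbcb meet in 0. 4b->1: no, bbaab/abbcb meet in 1. 4b->2: no, caa/ccbb meet in 0. 4b->3: no, bbaab/ccbb meet in 1. 4b->4: no, aacc/ccbb meet in 4. Open state 5: 4b->5.
accc: 4c undefined. 4c->0: no, bbaab/acccb meet in 1. 4c->1: ok.
ccba: 5a undefined. 5a->0: ok.
ccbb: 5b undefined. 5b->0: no, caa/ccbb meet in 0. 5b->1: no, bbaab/ccbb meet in 1. 5b->2: ok.
ccbc: 5c undefined. 5c->0: ok.
aacac: 3c undefined. 3c->0: no, caa/aacaca meet in 0. 3c->1: no, caa/aacaca meet in 0. 3c->2: no, aca/aacaca meet in 3. 3c->3: no, caa/aacaca meet in 0. 3c->4: ok.
aacaca: 4a undefined. 4a->0: no, caa/aacaca meet in 0. 4a->1: no, bbaab/aacaca meet in 1. 4a->2: ok.
All examples now run through 6 states with every (state, symbol) defined. Accept strings end in {0,1,3,4}, Reject strings end in {2,5}; accept={0,1,3,4}.

states=6 start=0 accept={0,1,3,4} delta: 0a->0 0b->1 0c->2 1a->0 1b->2 1c->0 2a->3 2b->0 2c->4 3a->0 3b->1 3c->4 4a->2 4b->5 4c->1 5a->0 5b->2 5c->0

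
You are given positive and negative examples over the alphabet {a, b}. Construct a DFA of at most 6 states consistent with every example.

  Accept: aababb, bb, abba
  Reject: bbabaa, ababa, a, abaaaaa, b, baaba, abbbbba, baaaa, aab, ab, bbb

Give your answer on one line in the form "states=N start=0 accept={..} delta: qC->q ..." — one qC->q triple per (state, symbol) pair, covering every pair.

states=3 start=0 accept={2} delta: 0a->0 0b->1 1a->0 1b->2 2a->2 2b->1

State merging on the prefix tree: take the shortest (then alphabetical) example prefix whose next move is undefined and point that move at state 0, else 1, else 2, ...; a target is out if some Accept/Reject pair would then sit in one state with the same input left (inseparable). If every existing state is out, open a new one.
a: 0a undefined. 0a->0: ok.
b: 0b undefined. 0b->0: no, aababb/bbabaa meet in 0. Open state 1: 0b->1.
ba: 1a undefined. 1a->0: ok.
bb: 1b undefined. 1b->0: no, aababb/bbabaa meet in 0. 1b->1: no, aababb/b meet in 1. Open state 2: 1b->2.
bba: 2a undefined. 2a->0: no, abba/bbabaa meet in 0. 2a->1: no, abba/b meet in 1. 2a->2: ok.
bbb: 2b undefined. 2b->0: no, aababb/abbbbba meet in 2. 2b->1: ok.
All examples now run through 3 states with every (state, symbol) defined. Accept strings end in {2}, Reject strings end in {0,1}; accept={2}.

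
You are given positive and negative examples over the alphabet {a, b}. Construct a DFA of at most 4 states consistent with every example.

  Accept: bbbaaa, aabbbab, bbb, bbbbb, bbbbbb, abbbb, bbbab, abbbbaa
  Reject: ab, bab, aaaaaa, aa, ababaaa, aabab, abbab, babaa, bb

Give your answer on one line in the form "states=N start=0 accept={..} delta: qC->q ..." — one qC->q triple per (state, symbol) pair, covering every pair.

states=4 start=0 accept={3} delta: 0a->0 0b->1 1a->0 1b->2 2a->0 2b->3 3a->3 3b->3

State merging on the prefix tree: take the shortest (then alphabetical) example prefix whose next move is undefined and point that move at state 0, else 1, else 2, ...; a target is out if some Accept/Reject pair would then sit in one state with the same input left (inseparable). If every existing state is out, open a new one.
a: 0a undefined. 0a->0: ok.
b: 0b undefined. 0b->0: no, bbbaaa/ab meet in 0. Open state 1: 0b->1.
ba: 1a undefined. 1a->0: ok.
bb: 1b undefined. 1b->0: no, bbbaaa/aaaaaa meet in 0. 1b->1: no, bbbaaa/aaaaaa meet in 0. Open state 2: 1b->2.
bbb: 2b undefined. 2b->0: no, bbbaaa/aaaaaa meet in 0. 2b->1: no, bbbaaa/aaaaaa meet in 0. 2b->2: no, aabbbab/abbab meet in 2 with "ab" left. Open state 3: 2b->3.
abba: 2a undefined. 2a->0: ok.
bbba: 3a undefined. 3a->0: no, bbbaaa/aaaaaa meet in 0. 3a->1: no, bbbaaa/aaaaaa meet in 0. 3a->2: no, bbbaaa/aaaaaa meet in 0. 3a->3: ok.
bbbb: 3b undefined. 3b->0: no, aabbbab/aaaaaa meet in 0. 3b->1: no, aabbbab/ab meet in 1. 3b->2: no, aabbbab/bb meet in 2. 3b->3: ok.
All examples now run through 4 states with every (state, symbol) defined. Accept strings end in {3}, Reject strings end in {0,1,2}; accept={3}.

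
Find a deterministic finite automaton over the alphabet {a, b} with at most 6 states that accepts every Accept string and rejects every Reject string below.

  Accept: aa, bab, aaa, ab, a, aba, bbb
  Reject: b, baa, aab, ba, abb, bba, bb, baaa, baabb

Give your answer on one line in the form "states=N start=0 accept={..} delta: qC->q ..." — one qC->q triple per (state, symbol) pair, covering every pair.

State merging on the prefix tree: take the shortest (then alphabetical) example prefix whose next move is undefined and point that move at state 0, else 1, else 2, ...; a target is out if some Accept/Reject pair would then sit in one state with the same input left (inseparable). If every existing state is out, open a new one.
a: 0a undefined. 0a->0: no, ab/b meet in 0 with "b" left. Open state 1: 0a->1.
b: 0b undefined. 0b->0: no, aa/baa meet in 1 with "a" left. 0b->1: no, aa/ba meet in 1 with "a" left. Open state 2: 0b->2.
aa: 1a undefined. 1a->0: ok.
ab: 1b undefined. 1b->0: ok.
ba: 2a undefined. 2a->0: no, aa/ba meet in 0. 2a->1: no, aa/baa meet in 0. 2a->2: no, bab/bb meet in 2 with "b" left. Open state 3: 2a->3.
bb: 2b undefined. 2b->0: no, aa/bb meet in 0. 2b->1: no, aa/bba meet in 0. 2b->2: no, bbb/b meet in 2. 2b->3: ok.
baa: 3a undefined. 3a->0: no, aa/baa meet in 0. 3a->1: no, aa/baaa meet in 0. 3a->2: no, bab/baabb meet in 3 with "b" left. 3a->3: ok.
bab: 3b undefined. 3b->0: ok.
All examples now run through 4 states with every (state, symbol) defined. Accept strings end in {0,1}, Reject strings end in {2,3}; accept={0,1}.

states=4 start=0 accept={0,1} delta: 0a->1 0b->2 1a->0 1b->0 2a->3 2b->3 3a->3 3b->0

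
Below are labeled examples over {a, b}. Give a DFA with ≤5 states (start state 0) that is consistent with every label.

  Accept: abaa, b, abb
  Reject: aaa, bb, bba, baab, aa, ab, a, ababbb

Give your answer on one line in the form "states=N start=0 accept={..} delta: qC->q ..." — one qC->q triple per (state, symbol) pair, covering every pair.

states=5 start=0 accept={2} delta: 0a->1 0b->2 1a->0 1b->3 2a->0 2b->0 3a->4 3b->2 4a->2 4b->0

Fold the examples into a partial DFA from state 0: repeatedly fix the first undefined (state, symbol) met by the shortest-then-alphabetical prefix, trying targets in increasing order and rejecting any under which an Accept and a Reject string meet in one state with the same remainder; add a state when all current targets are rejected. Accepting states are where Accept strings end.
a: 0a undefined. 0a->0: no, b/ab meet in 0 with "b" left. Open state 1: 0a->1.
b: 0b undefined. 0b->0: no, b/bb meet in 0. 0b->1: no, b/a meet in 1. Open state 2: 0b->2.
aa: 1a undefined. 1a->0: ok.
ab: 1b undefined. 1b->0: no, abaa/aa meet in 0. 1b->1: no, abaa/aaa meet in 1. 1b->2: no, b/ab meet in 2. Open state 3: 1b->3.
ba: 2a undefined. 2a->0: ok.
bb: 2b undefined. 2b->0: ok.
aba: 3a undefined. 3a->0: no, abaa/aaa meet in 1. 3a->1: no, abaa/bb meet in 0. 3a->2: no, abaa/bb meet in 0. 3a->3: no, abaa/baab meet in 3. Open state 4: 3a->4.
abb: 3b undefined. 3b->0: no, abb/bb meet in 0. 3b->1: no, abb/aaa meet in 1. 3b->2: ok.
abaa: 4a undefined. 4a->0: no, abaa/bb meet in 0. 4a->1: no, abaa/aaa meet in 1. 4a->2: ok.
abab: 4b undefined. 4b->0: ok.
All examples now run through 5 states with every (state, symbol) defined. Accept strings end in {2}, Reject strings end in {0,1,3}; accept={2}.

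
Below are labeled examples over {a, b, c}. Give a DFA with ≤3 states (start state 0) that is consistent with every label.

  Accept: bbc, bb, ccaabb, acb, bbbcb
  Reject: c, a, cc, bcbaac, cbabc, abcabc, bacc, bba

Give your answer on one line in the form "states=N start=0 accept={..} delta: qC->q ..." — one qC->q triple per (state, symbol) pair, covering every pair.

State merging on the prefix tree: take the shortest (then alphabetical) example prefix whose next move is undefined and point that move at state 0, else 1, else 2, ...; a target is out if some Accept/Reject pair would then sit in one state with the same input left (inseparable). If every existing state is out, open a new one.
a: 0a undefined. 0a->0: ok.
b: 0b undefined. 0b->0: no, bbc/c meet in 0 with "c" left. Open state 1: 0b->1.
c: 0c undefined. 0c->0: ok.
ba: 1a undefined. 1a->0: ok.
bb: 1b undefined. 1b->0: no, bbc/c meet in 0. 1b->1: no, bbc/cbabc meet in 1 with "c" left. Open state 2: 1b->2.
bc: 1c undefined. 1c->0: ok.
bba: 2a undefined. 2a->0: ok.
bbb: 2b undefined. 2b->0: ok.
bbc: 2c undefined. 2c->0: no, bbc/c meet in 0. 2c->1: ok.
All examples now run through 3 states with every (state, symbol) defined. Accept strings end in {1,2}, Reject strings end in {0}; accept={1,2}.

states=3 start=0 accept={1,2} delta: 0a->0 0b->1 0c->0 1a->0 1b->2 1c->0 2a->0 2b->0 2c->1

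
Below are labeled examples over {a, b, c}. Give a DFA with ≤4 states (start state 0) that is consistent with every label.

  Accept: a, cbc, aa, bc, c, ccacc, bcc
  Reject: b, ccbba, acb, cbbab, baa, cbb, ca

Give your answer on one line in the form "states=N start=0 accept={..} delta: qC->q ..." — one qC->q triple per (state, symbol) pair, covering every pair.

states=3 start=0 accept={0,2} delta: 0a->0 0b->1 0c->2 1a->1 1b->1 1c->0 2a->1 2b->1 2c->0

Fold the examples into a partial DFA from state 0: repeatedly fix the first undefined (state, symbol) met by the shortest-then-alphabetical prefix, trying targets in increasing order and rejecting any under which an Accept and a Reject string meet in one state with the same remainder; add a state when all current targets are rejected. Accepting states are where Accept strings end.
a: 0a undefined. 0a->0: ok.
b: 0b undefined. 0b->0: no, a/b meet in 0. Open state 1: 0b->1.
c: 0c undefined. 0c->0: no, a/ca meet in 0. 0c->1: no, c/b meet in 1. Open state 2: 0c->2.
ba: 1a undefined. 1a->0: no, a/baa meet in 0. 1a->1: ok.
bc: 1c undefined. 1c->0: ok.
ca: 2a undefined. 2a->0: no, a/ca meet in 0. 2a->1: ok.
cb: 2b undefined. 2b->0: no, a/acb meet in 0. 2b->1: ok.
cc: 2c undefined. 2c->0: ok.
cbb: 1b undefined. 1b->0: no, a/ccbba meet in 0. 1b->1: ok.
All examples now run through 3 states with every (state, symbol) defined. Accept strings end in {0,2}, Reject strings end in {1}; accept={0,2}.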